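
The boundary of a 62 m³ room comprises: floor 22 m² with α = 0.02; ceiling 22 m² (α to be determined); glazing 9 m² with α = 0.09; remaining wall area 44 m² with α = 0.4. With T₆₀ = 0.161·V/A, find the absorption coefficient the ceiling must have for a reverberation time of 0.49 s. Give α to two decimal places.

A = 0.161·V/T₆₀ = 0.161·62/0.49 = 20.37 m² sabins.
Absorption from the other surfaces = 22·0.02 + 9·0.09 + 44·0.4 = 18.85 m², so the ceiling must supply 1.52 m² over 22 m².
α = 1.52/22 = 0.069.

0.07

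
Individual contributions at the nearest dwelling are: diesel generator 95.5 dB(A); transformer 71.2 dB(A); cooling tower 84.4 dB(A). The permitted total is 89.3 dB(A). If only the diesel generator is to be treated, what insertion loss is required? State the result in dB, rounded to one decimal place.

8.0 dB

Fixed contribution from the other sources: Σ 10^(L/10) = 10^(71.2/10) + 10^(84.4/10) = 2.886e+08 (84.60 dB(A)).
To meet 89.3 dB(A) overall, the treated diesel generator may contribute at most 10^(89.3/10) − 2.886e+08 = 5.625e+08, i.e. 87.50 dB(A).
Required insertion loss = 95.5 − 87.50 = 8.00 dB.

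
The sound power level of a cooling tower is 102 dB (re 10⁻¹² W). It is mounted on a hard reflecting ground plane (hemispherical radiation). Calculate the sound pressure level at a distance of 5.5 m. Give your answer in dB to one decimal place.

79.2 dB

Free-field hemispherical radiation: L_p = L_w − 10·log₁₀(2π·r²), r = 5.5 m.
2π·r² = 190.1 m², 10·log₁₀ of that is 22.789 dB.
L_p = 102 − 22.789 = 79.21 dB.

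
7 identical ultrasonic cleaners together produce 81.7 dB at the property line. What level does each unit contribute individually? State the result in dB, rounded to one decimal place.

73.2 dB

Dividing the total intensity by 7 lowers the level by 10·log₁₀ 7 = 8.451 dB: L₁ = 81.7 − 8.451.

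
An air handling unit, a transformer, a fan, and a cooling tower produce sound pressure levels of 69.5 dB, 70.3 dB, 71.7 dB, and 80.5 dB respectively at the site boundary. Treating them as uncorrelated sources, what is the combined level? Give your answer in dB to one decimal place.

81.7 dB

For uncorrelated sources the intensities add, so convert each level to linear form, sum, and take 10·log₁₀ of the total.
Σ 10^(L/10) = 10^(69.5/10) + 10^(70.3/10) + 10^(71.7/10) + 10^(80.5/10) = 1.466e+08.
L_total = 10·log₁₀(1.466e+08) = 81.66 dB.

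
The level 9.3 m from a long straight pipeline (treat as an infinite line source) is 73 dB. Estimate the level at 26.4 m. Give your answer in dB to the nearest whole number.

Cylindrical spreading from a line source gives a 10·log₁₀(r₂/r₁) drop.
L₂ = 73 − 10·log₁₀(26.4/9.3) = 73 − 4.531 = 68.47 dB.

68 dB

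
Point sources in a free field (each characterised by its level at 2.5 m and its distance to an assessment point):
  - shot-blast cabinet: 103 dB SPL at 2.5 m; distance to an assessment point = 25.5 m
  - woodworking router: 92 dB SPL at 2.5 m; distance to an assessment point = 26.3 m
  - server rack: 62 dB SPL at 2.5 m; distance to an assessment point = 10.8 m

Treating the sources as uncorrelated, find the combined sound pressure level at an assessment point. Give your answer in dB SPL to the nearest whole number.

Propagate each source to the receiver with L = L_ref − 20·log₁₀(r/r_ref), then add intensities.
shot-blast cabinet: 103 − 20·log₁₀(25.5/2.5) = 103 − 20.17 = 82.83 dB SPL.
woodworking router: 92 − 20·log₁₀(26.3/2.5) = 92 − 20.44 = 71.56 dB SPL.
server rack: 62 − 20·log₁₀(10.8/2.5) = 62 − 12.71 = 49.29 dB SPL.
Σ 10^(L/10) = 2.062e+08 → L_total = 10·log₁₀(2.062e+08) = 83.14 dB SPL.

83 dB SPL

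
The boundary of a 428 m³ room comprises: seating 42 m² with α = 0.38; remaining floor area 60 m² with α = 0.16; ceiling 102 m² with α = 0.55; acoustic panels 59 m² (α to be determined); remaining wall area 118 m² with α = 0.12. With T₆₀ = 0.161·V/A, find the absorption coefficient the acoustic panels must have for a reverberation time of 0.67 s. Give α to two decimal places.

0.12

Required total absorption A = 0.161·428/0.67 = 102.85 m².
Absorption from the other surfaces = 42·0.38 + 60·0.16 + 102·0.55 + 118·0.12 = 95.82 m², so the acoustic panels must supply 7.03 m² over 59 m².
α = 7.03/59 = 0.119.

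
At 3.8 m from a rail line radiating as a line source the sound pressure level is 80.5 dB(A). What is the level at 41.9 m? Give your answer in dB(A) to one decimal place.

Line-source attenuation: ΔL = 10·log₁₀(r₂/r₁) = 10·log₁₀(41.9/3.8) = 10.424 dB.
L₂ = 80.5 − 10·log₁₀(41.9/3.8) = 80.5 − 10.424 = 70.08 dB(A).

70.1 dB(A)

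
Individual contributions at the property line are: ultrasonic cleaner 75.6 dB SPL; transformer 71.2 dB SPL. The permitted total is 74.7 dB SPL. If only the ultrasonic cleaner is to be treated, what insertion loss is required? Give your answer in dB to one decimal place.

3.5 dB

The untreated sources together contribute 10^(71.2/10) = 1.318e+07, i.e. 71.20 dB SPL.
To meet 74.7 dB SPL overall, the treated ultrasonic cleaner may contribute at most 10^(74.7/10) − 1.318e+07 = 1.633e+07, i.e. 72.13 dB SPL.
So the ultrasonic cleaner must be reduced from 75.6 to 72.13 dB SPL: IL = 3.47 dB.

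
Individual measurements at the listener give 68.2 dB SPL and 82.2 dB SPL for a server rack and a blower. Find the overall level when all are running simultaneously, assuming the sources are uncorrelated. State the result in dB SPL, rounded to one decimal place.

For uncorrelated sources the intensities add, so convert each level to linear form, sum, and take 10·log₁₀ of the total.
Σ 10^(L/10) = 10^(68.2/10) + 10^(82.2/10) = 1.726e+08.
L_total = 10·log₁₀(1.726e+08) = 82.37 dB SPL.

82.4 dB SPL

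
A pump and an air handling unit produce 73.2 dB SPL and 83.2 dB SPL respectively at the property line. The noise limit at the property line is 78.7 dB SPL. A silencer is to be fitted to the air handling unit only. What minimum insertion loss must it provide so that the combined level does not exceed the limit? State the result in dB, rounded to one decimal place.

Everything except the air handling unit sums to 10^(73.2/10) = 2.089e+07 in linear terms, 73.20 dB SPL.
The limit corresponds to 10^(78.7/10) = 7.413e+07; subtracting the fixed part leaves 5.324e+07 for the air handling unit, i.e. 77.26 dB SPL.
So the air handling unit must be reduced from 83.2 to 77.26 dB SPL: IL = 5.94 dB.

5.9 dB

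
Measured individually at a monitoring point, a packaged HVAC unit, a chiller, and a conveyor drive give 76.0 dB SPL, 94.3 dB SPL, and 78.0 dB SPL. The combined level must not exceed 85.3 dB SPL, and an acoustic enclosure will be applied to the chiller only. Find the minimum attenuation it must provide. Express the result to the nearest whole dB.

11 dB

Everything except the chiller sums to 10^(76.0/10) + 10^(78.0/10) = 1.029e+08 in linear terms, 80.12 dB SPL.
The limit corresponds to 10^(85.3/10) = 3.388e+08; subtracting the fixed part leaves 2.359e+08 for the chiller, i.e. 83.73 dB SPL.
So the chiller must be reduced from 94.3 to 83.73 dB SPL: IL = 10.57 dB.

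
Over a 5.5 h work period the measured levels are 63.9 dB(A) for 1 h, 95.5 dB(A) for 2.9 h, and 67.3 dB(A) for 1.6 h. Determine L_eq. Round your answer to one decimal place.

Weight each interval's intensity by its duration and average over T = 5.5 h:
Σ tᵢ·10^(Lᵢ/10) = 1·10^(63.9/10) + 2.9·10^(95.5/10) + 1.6·10^(67.3/10) = 1.030e+10.
L_eq = 10·log₁₀(1.030e+10/5.5) = 92.73 dB(A).

92.7 dB(A)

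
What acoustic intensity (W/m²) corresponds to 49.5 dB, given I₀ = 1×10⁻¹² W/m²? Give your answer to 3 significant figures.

L = 10·log₁₀(I/I₀) ⇒ I = I₀·10^(L/10) = 10⁻¹² × 10^4.95.

8.91e-08 W/m²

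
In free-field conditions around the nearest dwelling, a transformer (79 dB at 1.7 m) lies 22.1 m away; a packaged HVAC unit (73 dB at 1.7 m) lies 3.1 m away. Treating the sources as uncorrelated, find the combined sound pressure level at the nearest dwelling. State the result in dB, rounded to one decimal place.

68.1 dB

Propagate each source to the receiver with L = L_ref − 20·log₁₀(r/r_ref), then add intensities.
transformer: 79 − 20·log₁₀(22.1/1.7) = 79 − 22.28 = 56.72 dB.
packaged HVAC unit: 73 − 20·log₁₀(3.1/1.7) = 73 − 5.22 = 67.78 dB.
Σ 10^(L/10) = 6.470e+06 → L_total = 10·log₁₀(6.470e+06) = 68.11 dB.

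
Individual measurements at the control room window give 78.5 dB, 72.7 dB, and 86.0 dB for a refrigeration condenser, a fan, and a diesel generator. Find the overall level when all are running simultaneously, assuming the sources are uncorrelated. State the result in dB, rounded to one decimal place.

For uncorrelated sources the intensities add, so convert each level to linear form, sum, and take 10·log₁₀ of the total.
Σ 10^(L/10) = 10^(78.5/10) + 10^(72.7/10) + 10^(86.0/10) = 4.875e+08.
L_total = 10·log₁₀(4.875e+08) = 86.88 dB.

86.9 dB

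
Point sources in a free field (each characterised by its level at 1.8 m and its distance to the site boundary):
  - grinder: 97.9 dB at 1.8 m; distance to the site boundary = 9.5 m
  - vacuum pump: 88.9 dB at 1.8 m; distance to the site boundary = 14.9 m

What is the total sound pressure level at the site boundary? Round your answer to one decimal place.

First find each source's level at the receiver (point-source: −20·log₁₀(r/r_ref)), then combine on an intensity basis.
grinder: 97.9 − 20·log₁₀(9.5/1.8) = 97.9 − 14.45 = 83.45 dB.
vacuum pump: 88.9 − 20·log₁₀(14.9/1.8) = 88.9 − 18.36 = 70.54 dB.
Σ 10^(L/10) = 2.327e+08 → L_total = 10·log₁₀(2.327e+08) = 83.67 dB.

83.7 dB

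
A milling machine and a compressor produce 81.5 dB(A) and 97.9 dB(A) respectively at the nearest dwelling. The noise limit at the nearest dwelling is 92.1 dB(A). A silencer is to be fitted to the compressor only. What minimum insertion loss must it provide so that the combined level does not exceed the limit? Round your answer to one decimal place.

6.2 dB

Everything except the compressor sums to 10^(81.5/10) = 1.413e+08 in linear terms, 81.50 dB(A).
To meet 92.1 dB(A) overall, the treated compressor may contribute at most 10^(92.1/10) − 1.413e+08 = 1.481e+09, i.e. 91.70 dB(A).
Required insertion loss = 97.9 − 91.70 = 6.20 dB.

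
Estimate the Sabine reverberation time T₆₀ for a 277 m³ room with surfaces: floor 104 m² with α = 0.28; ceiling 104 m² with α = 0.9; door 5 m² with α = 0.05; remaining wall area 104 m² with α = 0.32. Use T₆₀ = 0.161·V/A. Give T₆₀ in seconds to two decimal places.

0.29 s

A = Σ Sᵢαᵢ = 104·0.28 + 104·0.9 + 5·0.05 + 104·0.32 = 156.25 m².
T₆₀ = 0.161 × 277 / 156.25 = 0.285 s.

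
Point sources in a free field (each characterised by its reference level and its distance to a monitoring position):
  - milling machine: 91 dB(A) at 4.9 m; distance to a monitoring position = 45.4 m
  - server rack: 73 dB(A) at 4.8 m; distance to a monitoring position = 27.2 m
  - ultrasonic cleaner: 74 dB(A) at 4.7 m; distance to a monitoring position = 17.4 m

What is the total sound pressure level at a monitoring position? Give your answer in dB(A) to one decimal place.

72.3 dB(A)

Apply inverse-square spreading to bring every level to the receiver, then sum 10^(L/10).
milling machine: 91 − 20·log₁₀(45.4/4.9) = 91 − 19.34 = 71.66 dB(A).
server rack: 73 − 20·log₁₀(27.2/4.8) = 73 − 15.07 = 57.93 dB(A).
ultrasonic cleaner: 74 − 20·log₁₀(17.4/4.7) = 74 − 11.37 = 62.63 dB(A).
Σ 10^(L/10) = 1.712e+07 → L_total = 10·log₁₀(1.712e+07) = 72.33 dB(A).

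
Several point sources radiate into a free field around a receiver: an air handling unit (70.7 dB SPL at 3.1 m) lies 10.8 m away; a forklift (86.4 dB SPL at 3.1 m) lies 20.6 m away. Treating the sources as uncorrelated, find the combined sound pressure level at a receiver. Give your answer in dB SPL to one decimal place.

Apply inverse-square spreading to bring every level to the receiver, then sum 10^(L/10).
air handling unit: 70.7 − 20·log₁₀(10.8/3.1) = 70.7 − 10.84 = 59.86 dB SPL.
forklift: 86.4 − 20·log₁₀(20.6/3.1) = 86.4 − 16.45 = 69.95 dB SPL.
Σ 10^(L/10) = 1.085e+07 → L_total = 10·log₁₀(1.085e+07) = 70.36 dB SPL.

70.4 dB SPL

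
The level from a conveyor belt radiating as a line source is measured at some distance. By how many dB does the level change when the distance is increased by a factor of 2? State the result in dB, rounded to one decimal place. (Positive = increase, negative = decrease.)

-3.0 dB

Line-source spreading: ΔL = −10·log₁₀(r₂/r₁).
ΔL = −10·log₁₀(2) = -3.01 dB.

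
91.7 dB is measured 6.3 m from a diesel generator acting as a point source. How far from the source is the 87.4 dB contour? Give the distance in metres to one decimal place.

10.3 m

The 4.3 dB drop corresponds to a distance ratio of 10^(4.3/20) for a point source.
r₂ = 6.3·10^((91.7−87.4)/20) = 6.3·10^(4.3/20) = 10.34 m.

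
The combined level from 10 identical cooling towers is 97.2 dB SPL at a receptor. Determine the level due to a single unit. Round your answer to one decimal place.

87.2 dB SPL

For N identical incoherent sources L_total = L₁ + 10·log₁₀ N, so L₁ = 97.2 − 10·log₁₀(10) = 97.2 − 10.000.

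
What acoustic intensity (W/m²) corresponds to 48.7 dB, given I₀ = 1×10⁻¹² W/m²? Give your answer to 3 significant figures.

7.41e-08 W/m²

I/I₀ = 10^(48.7/10) = 7.413e+04, so I = 7.413e+04 × 10⁻¹² W/m².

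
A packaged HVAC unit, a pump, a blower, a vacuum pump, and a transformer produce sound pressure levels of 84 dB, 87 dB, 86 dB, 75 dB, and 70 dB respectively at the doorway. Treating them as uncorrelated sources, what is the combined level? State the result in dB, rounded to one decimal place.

For uncorrelated sources the intensities add, so convert each level to linear form, sum, and take 10·log₁₀ of the total.
Σ 10^(L/10) = 10^(84/10) + 10^(87/10) + 10^(86/10) + 10^(75/10) + 10^(70/10) = 1.192e+09.
L_total = 10·log₁₀(1.192e+09) = 90.76 dB.

90.8 dB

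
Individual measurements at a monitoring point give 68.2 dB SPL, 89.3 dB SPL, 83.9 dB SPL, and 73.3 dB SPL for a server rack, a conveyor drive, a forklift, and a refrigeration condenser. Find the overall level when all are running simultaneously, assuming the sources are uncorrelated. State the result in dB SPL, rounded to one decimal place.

90.5 dB SPL

For uncorrelated sources the intensities add, so convert each level to linear form, sum, and take 10·log₁₀ of the total.
Σ 10^(L/10) = 10^(68.2/10) + 10^(89.3/10) + 10^(83.9/10) + 10^(73.3/10) = 1.125e+09.
L_total = 10·log₁₀(1.125e+09) = 90.51 dB SPL.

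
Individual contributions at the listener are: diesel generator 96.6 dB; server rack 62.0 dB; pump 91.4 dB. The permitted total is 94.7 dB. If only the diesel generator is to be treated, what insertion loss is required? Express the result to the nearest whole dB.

5 dB

Everything except the diesel generator sums to 10^(62.0/10) + 10^(91.4/10) = 1.382e+09 in linear terms, 91.40 dB.
To meet 94.7 dB overall, the treated diesel generator may contribute at most 10^(94.7/10) − 1.382e+09 = 1.569e+09, i.e. 91.96 dB.
So the diesel generator must be reduced from 96.6 to 91.96 dB: IL = 4.64 dB.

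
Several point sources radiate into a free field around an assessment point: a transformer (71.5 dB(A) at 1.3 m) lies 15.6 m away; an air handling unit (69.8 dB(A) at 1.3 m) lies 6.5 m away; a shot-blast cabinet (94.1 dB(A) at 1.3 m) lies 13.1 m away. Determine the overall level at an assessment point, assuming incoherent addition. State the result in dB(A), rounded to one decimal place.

74.1 dB(A)

Propagate each source to the receiver with L = L_ref − 20·log₁₀(r/r_ref), then add intensities.
transformer: 71.5 − 20·log₁₀(15.6/1.3) = 71.5 − 21.58 = 49.92 dB(A).
air handling unit: 69.8 − 20·log₁₀(6.5/1.3) = 69.8 − 13.98 = 55.82 dB(A).
shot-blast cabinet: 94.1 − 20·log₁₀(13.1/1.3) = 94.1 − 20.07 = 74.03 dB(A).
Σ 10^(L/10) = 2.579e+07 → L_total = 10·log₁₀(2.579e+07) = 74.12 dB(A).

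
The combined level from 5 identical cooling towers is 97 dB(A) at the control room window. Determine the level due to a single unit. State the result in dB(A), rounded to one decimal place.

For N identical incoherent sources L_total = L₁ + 10·log₁₀ N, so L₁ = 97 − 10·log₁₀(5) = 97 − 6.990.

90.0 dB(A)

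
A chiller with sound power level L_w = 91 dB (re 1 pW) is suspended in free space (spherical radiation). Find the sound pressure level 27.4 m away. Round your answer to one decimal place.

51.3 dB

Free-field spherical radiation: L_p = L_w − 10·log₁₀(4π·r²), r = 27.4 m.
4π·r² = 9434 m², 10·log₁₀ of that is 39.747 dB.
L_p = 91 − 39.747 = 51.25 dB.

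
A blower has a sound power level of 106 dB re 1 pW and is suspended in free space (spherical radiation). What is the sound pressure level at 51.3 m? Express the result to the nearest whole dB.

61 dB

The power spreads over a sphere of area 4π·r², so L_p = L_w − 10·log₁₀(4π·r²).
4π·r² = 3.307e+04 m², 10·log₁₀ of that is 45.194 dB.
L_p = 106 − 45.194 = 60.81 dB.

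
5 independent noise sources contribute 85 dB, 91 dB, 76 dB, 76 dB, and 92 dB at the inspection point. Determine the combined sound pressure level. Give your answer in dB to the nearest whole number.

For uncorrelated sources the intensities add, so convert each level to linear form, sum, and take 10·log₁₀ of the total.
Σ 10^(L/10) = 10^(85/10) + 10^(91/10) + 10^(76/10) + 10^(76/10) + 10^(92/10) = 3.240e+09.
L_total = 10·log₁₀(3.240e+09) = 95.11 dB.

95 dB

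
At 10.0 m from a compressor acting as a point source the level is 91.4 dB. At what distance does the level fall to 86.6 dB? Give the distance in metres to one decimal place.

Point-source spreading drops the level by 20·log₁₀(r₂/r₁); inverting, r₂/r₁ = 10^(ΔL/20).
r₂ = 10.0·10^((91.4−86.6)/20) = 10.0·10^(4.8/20) = 17.38 m.

17.4 m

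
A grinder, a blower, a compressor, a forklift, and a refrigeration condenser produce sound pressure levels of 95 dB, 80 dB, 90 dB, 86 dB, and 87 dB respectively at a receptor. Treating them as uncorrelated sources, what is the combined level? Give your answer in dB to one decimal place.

For uncorrelated sources the intensities add, so convert each level to linear form, sum, and take 10·log₁₀ of the total.
Σ 10^(L/10) = 10^(95/10) + 10^(80/10) + 10^(90/10) + 10^(86/10) + 10^(87/10) = 5.162e+09.
L_total = 10·log₁₀(5.162e+09) = 97.13 dB.

97.1 dB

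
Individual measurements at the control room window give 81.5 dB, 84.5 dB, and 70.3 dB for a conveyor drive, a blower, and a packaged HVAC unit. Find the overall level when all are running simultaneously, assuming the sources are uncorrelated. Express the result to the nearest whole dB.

For uncorrelated sources the intensities add, so convert each level to linear form, sum, and take 10·log₁₀ of the total.
Σ 10^(L/10) = 10^(81.5/10) + 10^(84.5/10) + 10^(70.3/10) = 4.338e+08.
L_total = 10·log₁₀(4.338e+08) = 86.37 dB.

86 dB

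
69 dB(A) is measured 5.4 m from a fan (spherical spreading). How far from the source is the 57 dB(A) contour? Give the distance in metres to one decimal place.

For a point source L₁ − L₂ = 20·log₁₀(r₂/r₁), so r₂ = r₁·10^((L₁−L₂)/20).
r₂ = 5.4·10^((69−57)/20) = 5.4·10^(12.0/20) = 21.50 m.

21.5 m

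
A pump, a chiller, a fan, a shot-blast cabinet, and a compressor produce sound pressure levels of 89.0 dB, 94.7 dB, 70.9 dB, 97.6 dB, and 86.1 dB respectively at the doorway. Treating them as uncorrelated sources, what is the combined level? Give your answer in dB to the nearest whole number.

Incoherent sources combine by intensity addition: L_total = 10·log₁₀(Σ 10^(L_i/10)).
Σ 10^(L/10) = 10^(89.0/10) + 10^(94.7/10) + 10^(70.9/10) + 10^(97.6/10) + 10^(86.1/10) = 9.920e+09.
L_total = 10·log₁₀(9.920e+09) = 99.96 dB.

100 dB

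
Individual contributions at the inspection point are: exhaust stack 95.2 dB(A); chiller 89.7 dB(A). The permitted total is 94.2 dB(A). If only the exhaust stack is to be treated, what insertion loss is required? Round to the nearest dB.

3 dB

The untreated sources together contribute 10^(89.7/10) = 9.333e+08, i.e. 89.70 dB(A).
To meet 94.2 dB(A) overall, the treated exhaust stack may contribute at most 10^(94.2/10) − 9.333e+08 = 1.697e+09, i.e. 92.30 dB(A).
Required insertion loss = 95.2 − 92.30 = 2.90 dB.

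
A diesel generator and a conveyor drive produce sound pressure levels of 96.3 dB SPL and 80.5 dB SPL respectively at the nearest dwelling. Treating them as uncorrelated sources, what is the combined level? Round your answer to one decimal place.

For uncorrelated sources the intensities add, so convert each level to linear form, sum, and take 10·log₁₀ of the total.
Σ 10^(L/10) = 10^(96.3/10) + 10^(80.5/10) = 4.378e+09.
L_total = 10·log₁₀(4.378e+09) = 96.41 dB SPL.

96.4 dB SPL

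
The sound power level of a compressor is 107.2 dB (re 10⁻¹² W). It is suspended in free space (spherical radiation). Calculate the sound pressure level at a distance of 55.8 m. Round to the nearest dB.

61 dB

The power spreads over a sphere of area 4π·r², so L_p = L_w − 10·log₁₀(4π·r²).
4π·r² = 3.913e+04 m², 10·log₁₀ of that is 45.925 dB.
L_p = 107.2 − 45.925 = 61.28 dB.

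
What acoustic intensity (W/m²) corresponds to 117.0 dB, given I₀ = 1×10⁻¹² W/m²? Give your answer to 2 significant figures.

0.50 W/m²

I = I₀·10^(L/10) = 10⁻¹² × 10^(117.0/10) = 10^(-0.300).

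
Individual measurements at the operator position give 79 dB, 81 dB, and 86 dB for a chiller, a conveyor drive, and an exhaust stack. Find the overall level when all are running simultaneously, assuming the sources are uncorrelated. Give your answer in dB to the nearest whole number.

88 dB

Incoherent sources combine by intensity addition: L_total = 10·log₁₀(Σ 10^(L_i/10)).
Σ 10^(L/10) = 10^(79/10) + 10^(81/10) + 10^(86/10) = 6.034e+08.
L_total = 10·log₁₀(6.034e+08) = 87.81 dB.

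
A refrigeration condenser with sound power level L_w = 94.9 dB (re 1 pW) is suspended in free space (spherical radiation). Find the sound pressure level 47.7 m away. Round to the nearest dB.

50 dB

The power spreads over a sphere of area 4π·r², so L_p = L_w − 10·log₁₀(4π·r²).
4π·r² = 2.859e+04 m², 10·log₁₀ of that is 44.562 dB.
L_p = 94.9 − 44.562 = 50.34 dB.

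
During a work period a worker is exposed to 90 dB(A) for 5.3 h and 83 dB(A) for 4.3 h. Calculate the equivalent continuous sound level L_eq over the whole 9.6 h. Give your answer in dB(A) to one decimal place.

The energy average is taken in the linear domain: L_eq = 10·log₁₀[(Σ tᵢ·10^(Lᵢ/10))/T], T = 9.6 h.
Σ tᵢ·10^(Lᵢ/10) = 5.3·10^(90/10) + 4.3·10^(83/10) = 6.158e+09.
L_eq = 10·log₁₀(6.158e+09/9.6) = 88.07 dB(A).

88.1 dB(A)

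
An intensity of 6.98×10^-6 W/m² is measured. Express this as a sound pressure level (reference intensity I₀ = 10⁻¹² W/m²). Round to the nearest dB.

Dividing by I₀ shifts the exponent by 12: I/I₀ = 6.98×10^6.
L = 10·(0.8439 + 6) = 68.44 dB.

68 dB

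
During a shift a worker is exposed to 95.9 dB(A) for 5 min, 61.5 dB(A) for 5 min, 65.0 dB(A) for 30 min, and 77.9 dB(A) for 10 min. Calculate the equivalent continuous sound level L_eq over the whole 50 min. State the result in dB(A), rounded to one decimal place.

Weight each interval's intensity by its duration and average over T = 50 min:
Σ tᵢ·10^(Lᵢ/10) = 5·10^(95.9/10) + 5·10^(61.5/10) + 30·10^(65.0/10) + 10·10^(77.9/10) = 2.017e+10.
L_eq = 10·log₁₀(2.017e+10/50) = 86.06 dB(A).

86.1 dB(A)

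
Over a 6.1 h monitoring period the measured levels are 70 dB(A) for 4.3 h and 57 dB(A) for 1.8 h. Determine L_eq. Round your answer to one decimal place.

68.6 dB(A)

L_eq = 10·log₁₀[(1/T)·Σ tᵢ·10^(Lᵢ/10)] with T = 6.1 h.
Σ tᵢ·10^(Lᵢ/10) = 4.3·10^(70/10) + 1.8·10^(57/10) = 4.390e+07.
L_eq = 10·log₁₀(4.390e+07/6.1) = 68.57 dB(A).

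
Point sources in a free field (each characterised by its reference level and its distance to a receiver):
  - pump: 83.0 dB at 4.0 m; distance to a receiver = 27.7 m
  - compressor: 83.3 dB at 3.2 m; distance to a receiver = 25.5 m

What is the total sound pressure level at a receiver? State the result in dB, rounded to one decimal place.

68.8 dB

First find each source's level at the receiver (point-source: −20·log₁₀(r/r_ref)), then combine on an intensity basis.
pump: 83.0 − 20·log₁₀(27.7/4.0) = 83.0 − 16.81 = 66.19 dB.
compressor: 83.3 − 20·log₁₀(25.5/3.2) = 83.3 − 18.03 = 65.27 dB.
Σ 10^(L/10) = 7.527e+06 → L_total = 10·log₁₀(7.527e+06) = 68.77 dB.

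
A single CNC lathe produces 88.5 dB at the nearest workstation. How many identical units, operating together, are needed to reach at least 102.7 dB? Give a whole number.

Need L₁ + 10·log₁₀ N ≥ 102.7, i.e. log₁₀ N ≥ 1.42.
N ≥ 10^(14.2/10) = 26.303, so N = 27.

27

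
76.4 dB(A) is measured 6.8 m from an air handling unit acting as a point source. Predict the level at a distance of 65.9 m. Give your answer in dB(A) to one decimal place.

56.7 dB(A)

Point-source attenuation: ΔL = 20·log₁₀(r₂/r₁) = 20·log₁₀(65.9/6.8) = 19.728 dB.
L₂ = 76.4 − 20·log₁₀(65.9/6.8) = 76.4 − 19.728 = 56.67 dB(A).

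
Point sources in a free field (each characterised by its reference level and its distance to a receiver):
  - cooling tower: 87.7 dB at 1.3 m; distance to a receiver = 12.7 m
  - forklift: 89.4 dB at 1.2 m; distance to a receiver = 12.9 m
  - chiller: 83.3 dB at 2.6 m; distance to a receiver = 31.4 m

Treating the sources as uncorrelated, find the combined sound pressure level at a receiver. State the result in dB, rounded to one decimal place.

First find each source's level at the receiver (point-source: −20·log₁₀(r/r_ref)), then combine on an intensity basis.
cooling tower: 87.7 − 20·log₁₀(12.7/1.3) = 87.7 − 19.80 = 67.90 dB.
forklift: 89.4 − 20·log₁₀(12.9/1.2) = 89.4 − 20.63 = 68.77 dB.
chiller: 83.3 − 20·log₁₀(31.4/2.6) = 83.3 − 21.64 = 61.66 dB.
Σ 10^(L/10) = 1.517e+07 → L_total = 10·log₁₀(1.517e+07) = 71.81 dB.

71.8 dB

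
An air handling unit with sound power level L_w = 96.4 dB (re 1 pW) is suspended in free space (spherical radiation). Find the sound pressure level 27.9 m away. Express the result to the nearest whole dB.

L_p = L_w − 10·log₁₀(4π·r²) with r = 27.9 m.
4π·r² = 9782 m², 10·log₁₀ of that is 39.904 dB.
L_p = 96.4 − 39.904 = 56.50 dB.

56 dB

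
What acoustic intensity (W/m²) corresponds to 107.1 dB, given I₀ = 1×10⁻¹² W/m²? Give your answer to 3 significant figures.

I/I₀ = 10^(107.1/10) = 5.129e+10, so I = 5.129e+10 × 10⁻¹² W/m².

0.0513 W/m²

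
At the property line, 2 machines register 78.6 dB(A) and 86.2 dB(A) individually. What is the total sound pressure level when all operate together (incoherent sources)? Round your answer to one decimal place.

For uncorrelated sources the intensities add, so convert each level to linear form, sum, and take 10·log₁₀ of the total.
Σ 10^(L/10) = 10^(78.6/10) + 10^(86.2/10) = 4.893e+08.
L_total = 10·log₁₀(4.893e+08) = 86.90 dB(A).

86.9 dB(A)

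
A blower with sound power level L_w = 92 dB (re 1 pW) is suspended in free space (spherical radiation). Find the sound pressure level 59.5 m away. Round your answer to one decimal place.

45.5 dB

The power spreads over a sphere of area 4π·r², so L_p = L_w − 10·log₁₀(4π·r²).
4π·r² = 4.449e+04 m², 10·log₁₀ of that is 46.482 dB.
L_p = 92 − 46.482 = 45.52 dB.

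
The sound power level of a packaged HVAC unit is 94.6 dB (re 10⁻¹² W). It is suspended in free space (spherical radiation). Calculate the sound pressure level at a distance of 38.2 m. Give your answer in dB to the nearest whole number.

52 dB

L_p = L_w − 10·log₁₀(4π·r²) with r = 38.2 m.
4π·r² = 1.834e+04 m², 10·log₁₀ of that is 42.633 dB.
L_p = 94.6 − 42.633 = 51.97 dB.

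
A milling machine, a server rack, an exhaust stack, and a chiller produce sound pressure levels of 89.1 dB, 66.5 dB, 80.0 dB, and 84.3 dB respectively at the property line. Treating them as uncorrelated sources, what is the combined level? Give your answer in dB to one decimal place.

Incoherent sources combine by intensity addition: L_total = 10·log₁₀(Σ 10^(L_i/10)).
Σ 10^(L/10) = 10^(89.1/10) + 10^(66.5/10) + 10^(80.0/10) + 10^(84.3/10) = 1.186e+09.
L_total = 10·log₁₀(1.186e+09) = 90.74 dB.

90.7 dB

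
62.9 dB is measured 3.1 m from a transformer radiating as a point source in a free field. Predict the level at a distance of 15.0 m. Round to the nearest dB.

49 dB

Spherical spreading from a point source gives a 20·log₁₀(r₂/r₁) drop.
L₂ = 62.9 − 20·log₁₀(15.0/3.1) = 62.9 − 13.695 = 49.21 dB.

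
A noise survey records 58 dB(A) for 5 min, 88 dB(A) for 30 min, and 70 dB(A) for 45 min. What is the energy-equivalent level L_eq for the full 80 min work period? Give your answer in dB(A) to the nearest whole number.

84 dB(A)

The energy average is taken in the linear domain: L_eq = 10·log₁₀[(Σ tᵢ·10^(Lᵢ/10))/T], T = 80 min.
Σ tᵢ·10^(Lᵢ/10) = 5·10^(58/10) + 30·10^(88/10) + 45·10^(70/10) = 1.938e+10.
L_eq = 10·log₁₀(1.938e+10/80) = 83.84 dB(A).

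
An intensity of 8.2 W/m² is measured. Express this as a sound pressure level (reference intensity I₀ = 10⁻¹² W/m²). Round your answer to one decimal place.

129.1 dB

L = 10·log₁₀(I/I₀) = 10·log₁₀(8.2/10⁻¹²) = 10·log₁₀(8.2×10^12).
L = 10·(0.9138 + 12) = 129.14 dB.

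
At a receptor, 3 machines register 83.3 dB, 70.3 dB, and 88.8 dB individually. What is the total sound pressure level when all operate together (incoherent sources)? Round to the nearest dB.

Incoherent sources combine by intensity addition: L_total = 10·log₁₀(Σ 10^(L_i/10)).
Σ 10^(L/10) = 10^(83.3/10) + 10^(70.3/10) + 10^(88.8/10) = 9.831e+08.
L_total = 10·log₁₀(9.831e+08) = 89.93 dB.

90 dB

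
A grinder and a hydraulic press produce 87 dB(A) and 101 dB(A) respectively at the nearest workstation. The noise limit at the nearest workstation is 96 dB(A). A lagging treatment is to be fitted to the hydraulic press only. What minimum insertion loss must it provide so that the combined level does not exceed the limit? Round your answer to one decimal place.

The untreated sources together contribute 10^(87/10) = 5.012e+08, i.e. 87.00 dB(A).
To meet 96 dB(A) overall, the treated hydraulic press may contribute at most 10^(96/10) − 5.012e+08 = 3.480e+09, i.e. 95.42 dB(A).
Required insertion loss = 101 − 95.42 = 5.58 dB.

5.6 dB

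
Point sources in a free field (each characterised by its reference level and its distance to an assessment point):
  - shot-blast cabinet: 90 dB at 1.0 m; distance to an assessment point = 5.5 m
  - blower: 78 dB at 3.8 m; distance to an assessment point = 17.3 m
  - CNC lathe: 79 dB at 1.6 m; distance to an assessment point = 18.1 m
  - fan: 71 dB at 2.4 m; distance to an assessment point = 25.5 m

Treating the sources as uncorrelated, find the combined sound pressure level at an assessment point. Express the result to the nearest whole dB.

First find each source's level at the receiver (point-source: −20·log₁₀(r/r_ref)), then combine on an intensity basis.
shot-blast cabinet: 90 − 20·log₁₀(5.5/1.0) = 90 − 14.81 = 75.19 dB.
blower: 78 − 20·log₁₀(17.3/3.8) = 78 − 13.17 = 64.83 dB.
CNC lathe: 79 − 20·log₁₀(18.1/1.6) = 79 − 21.07 = 57.93 dB.
fan: 71 − 20·log₁₀(25.5/2.4) = 71 − 20.53 = 50.47 dB.
Σ 10^(L/10) = 3.683e+07 → L_total = 10·log₁₀(3.683e+07) = 75.66 dB.

76 dB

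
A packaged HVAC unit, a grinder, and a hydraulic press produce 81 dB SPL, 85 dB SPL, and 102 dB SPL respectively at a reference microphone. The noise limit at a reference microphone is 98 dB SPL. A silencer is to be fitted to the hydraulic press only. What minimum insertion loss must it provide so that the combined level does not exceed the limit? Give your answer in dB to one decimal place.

Fixed contribution from the other sources: Σ 10^(L/10) = 10^(81/10) + 10^(85/10) = 4.421e+08 (86.46 dB SPL).
The limit corresponds to 10^(98/10) = 6.310e+09; subtracting the fixed part leaves 5.867e+09 for the hydraulic press, i.e. 97.68 dB SPL.
Required insertion loss = 102 − 97.68 = 4.32 dB.

4.3 dB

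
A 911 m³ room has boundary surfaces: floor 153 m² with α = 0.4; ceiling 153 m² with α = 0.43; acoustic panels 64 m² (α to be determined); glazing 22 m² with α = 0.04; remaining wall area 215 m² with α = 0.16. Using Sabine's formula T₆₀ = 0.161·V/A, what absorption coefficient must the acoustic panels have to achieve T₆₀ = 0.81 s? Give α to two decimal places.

0.29

Required total absorption A = 0.161·911/0.81 = 181.08 m².
Absorption from the other surfaces = 153·0.4 + 153·0.43 + 22·0.04 + 215·0.16 = 162.27 m², so the acoustic panels must supply 18.81 m² over 64 m².
α = 18.81/64 = 0.294.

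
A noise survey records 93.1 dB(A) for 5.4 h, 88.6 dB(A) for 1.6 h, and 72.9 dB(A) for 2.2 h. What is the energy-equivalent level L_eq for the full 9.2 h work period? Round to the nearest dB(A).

Weight each interval's intensity by its duration and average over T = 9.2 h:
Σ tᵢ·10^(Lᵢ/10) = 5.4·10^(93.1/10) + 1.6·10^(88.6/10) + 2.2·10^(72.9/10) = 1.223e+10.
L_eq = 10·log₁₀(1.223e+10/9.2) = 91.24 dB(A).

91 dB(A)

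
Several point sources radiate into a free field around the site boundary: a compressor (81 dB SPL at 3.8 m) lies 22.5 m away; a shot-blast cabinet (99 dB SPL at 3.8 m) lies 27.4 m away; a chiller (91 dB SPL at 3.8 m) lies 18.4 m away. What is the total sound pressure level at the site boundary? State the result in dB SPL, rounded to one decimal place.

83.2 dB SPL

Propagate each source to the receiver with L = L_ref − 20·log₁₀(r/r_ref), then add intensities.
compressor: 81 − 20·log₁₀(22.5/3.8) = 81 − 15.45 = 65.55 dB SPL.
shot-blast cabinet: 99 − 20·log₁₀(27.4/3.8) = 99 − 17.16 = 81.84 dB SPL.
chiller: 91 − 20·log₁₀(18.4/3.8) = 91 − 13.70 = 77.30 dB SPL.
Σ 10^(L/10) = 2.101e+08 → L_total = 10·log₁₀(2.101e+08) = 83.22 dB SPL.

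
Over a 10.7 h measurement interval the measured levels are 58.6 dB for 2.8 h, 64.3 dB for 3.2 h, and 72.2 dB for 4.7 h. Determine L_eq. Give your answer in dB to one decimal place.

69.2 dB

Weight each interval's intensity by its duration and average over T = 10.7 h:
Σ tᵢ·10^(Lᵢ/10) = 2.8·10^(58.6/10) + 3.2·10^(64.3/10) + 4.7·10^(72.2/10) = 8.864e+07.
L_eq = 10·log₁₀(8.864e+07/10.7) = 69.18 dB.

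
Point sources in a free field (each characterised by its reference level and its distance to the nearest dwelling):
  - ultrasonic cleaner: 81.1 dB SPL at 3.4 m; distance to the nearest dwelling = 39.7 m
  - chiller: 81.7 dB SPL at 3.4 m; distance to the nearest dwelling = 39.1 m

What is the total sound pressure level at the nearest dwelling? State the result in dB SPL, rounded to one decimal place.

First find each source's level at the receiver (point-source: −20·log₁₀(r/r_ref)), then combine on an intensity basis.
ultrasonic cleaner: 81.1 − 20·log₁₀(39.7/3.4) = 81.1 − 21.35 = 59.75 dB SPL.
chiller: 81.7 − 20·log₁₀(39.1/3.4) = 81.7 − 21.21 = 60.49 dB SPL.
Σ 10^(L/10) = 2.063e+06 → L_total = 10·log₁₀(2.063e+06) = 63.15 dB SPL.

63.1 dB SPL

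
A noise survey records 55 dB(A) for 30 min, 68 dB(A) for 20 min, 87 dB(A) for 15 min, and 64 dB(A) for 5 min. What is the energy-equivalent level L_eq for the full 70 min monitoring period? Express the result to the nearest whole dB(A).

80 dB(A)

Weight each interval's intensity by its duration and average over T = 70 min:
Σ tᵢ·10^(Lᵢ/10) = 30·10^(55/10) + 20·10^(68/10) + 15·10^(87/10) + 5·10^(64/10) = 7.666e+09.
L_eq = 10·log₁₀(7.666e+09/70) = 80.39 dB(A).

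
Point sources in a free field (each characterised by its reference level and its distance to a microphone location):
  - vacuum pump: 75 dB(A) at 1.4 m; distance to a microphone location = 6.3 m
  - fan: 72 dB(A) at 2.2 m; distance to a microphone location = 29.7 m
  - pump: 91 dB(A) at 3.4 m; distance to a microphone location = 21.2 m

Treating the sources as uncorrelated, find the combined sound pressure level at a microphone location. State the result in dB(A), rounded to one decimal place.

First find each source's level at the receiver (point-source: −20·log₁₀(r/r_ref)), then combine on an intensity basis.
vacuum pump: 75 − 20·log₁₀(6.3/1.4) = 75 − 13.06 = 61.94 dB(A).
fan: 72 − 20·log₁₀(29.7/2.2) = 72 − 22.61 = 49.39 dB(A).
pump: 91 − 20·log₁₀(21.2/3.4) = 91 − 15.90 = 75.10 dB(A).
Σ 10^(L/10) = 3.403e+07 → L_total = 10·log₁₀(3.403e+07) = 75.32 dB(A).

75.3 dB(A)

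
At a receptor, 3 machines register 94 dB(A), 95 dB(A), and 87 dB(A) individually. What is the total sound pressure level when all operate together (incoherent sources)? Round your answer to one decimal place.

97.9 dB(A)

For uncorrelated sources the intensities add, so convert each level to linear form, sum, and take 10·log₁₀ of the total.
Σ 10^(L/10) = 10^(94/10) + 10^(95/10) + 10^(87/10) = 6.175e+09.
L_total = 10·log₁₀(6.175e+09) = 97.91 dB(A).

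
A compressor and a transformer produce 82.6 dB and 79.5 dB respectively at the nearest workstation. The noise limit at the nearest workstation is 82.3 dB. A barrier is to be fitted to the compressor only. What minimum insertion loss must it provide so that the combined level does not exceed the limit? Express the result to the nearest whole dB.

Fixed contribution from the other source: Σ 10^(L/10) = 10^(79.5/10) = 8.913e+07 (79.50 dB).
To meet 82.3 dB overall, the treated compressor may contribute at most 10^(82.3/10) − 8.913e+07 = 8.070e+07, i.e. 79.07 dB.
So the compressor must be reduced from 82.6 to 79.07 dB: IL = 3.53 dB.

4 dB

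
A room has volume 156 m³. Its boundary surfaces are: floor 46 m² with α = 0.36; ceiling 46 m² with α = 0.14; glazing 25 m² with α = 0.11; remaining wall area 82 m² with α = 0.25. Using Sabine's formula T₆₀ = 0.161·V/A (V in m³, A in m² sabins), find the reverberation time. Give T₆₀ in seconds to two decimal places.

Total absorption A = 46·0.36 + 46·0.14 + 25·0.11 + 82·0.25 = 46.25 m² sabins.
T₆₀ = 0.161·V/A = 0.161·156/46.25 = 0.543 s.

0.54 s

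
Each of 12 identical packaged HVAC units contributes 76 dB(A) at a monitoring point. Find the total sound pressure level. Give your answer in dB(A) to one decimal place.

86.8 dB(A)

With 12 equal, uncorrelated contributions the intensity is 12× that of one unit, giving a rise of 10·log₁₀ 12.
L_total = 76 + 10·log₁₀(12) = 76 + 10.792 = 86.79 dB(A).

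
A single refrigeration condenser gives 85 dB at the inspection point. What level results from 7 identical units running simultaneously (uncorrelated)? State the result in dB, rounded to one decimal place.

With 7 equal, uncorrelated contributions the intensity is 7× that of one unit, giving a rise of 10·log₁₀ 7.
L_total = 85 + 10·log₁₀(7) = 85 + 8.451 = 93.45 dB.

93.5 dB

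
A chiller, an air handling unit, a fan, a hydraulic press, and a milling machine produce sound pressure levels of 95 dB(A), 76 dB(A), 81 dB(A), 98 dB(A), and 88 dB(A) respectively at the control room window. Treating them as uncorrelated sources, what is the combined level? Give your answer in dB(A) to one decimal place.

100.1 dB(A)

For uncorrelated sources the intensities add, so convert each level to linear form, sum, and take 10·log₁₀ of the total.
Σ 10^(L/10) = 10^(95/10) + 10^(76/10) + 10^(81/10) + 10^(98/10) + 10^(88/10) = 1.027e+10.
L_total = 10·log₁₀(1.027e+10) = 100.12 dB(A).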